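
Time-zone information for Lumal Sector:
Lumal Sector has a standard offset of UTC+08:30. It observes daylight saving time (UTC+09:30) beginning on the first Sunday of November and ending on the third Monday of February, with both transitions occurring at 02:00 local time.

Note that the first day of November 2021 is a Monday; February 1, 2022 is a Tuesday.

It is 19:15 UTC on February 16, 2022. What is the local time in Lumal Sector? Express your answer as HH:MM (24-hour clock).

04:45

1 November 2021 is a Monday, so the first Sunday is November 7.
1 February 2022 is a Tuesday, so the first Monday is February 7 and the third is February 21.
At the standard offset (UTC+08:30), 19:15 UTC + 8h30m = 03:45 Lumal Sector standard time (rolling into the next day, 17 February 2022).
The standard-time date in Lumal Sector, February 17, 2022, falls between 7 November 2021 and 21 February 2022, so daylight saving is in effect and Lumal Sector is at UTC+09:30.
19:15 UTC + 9h30m = 04:45 local (rolling into the next day, 17 February 2022).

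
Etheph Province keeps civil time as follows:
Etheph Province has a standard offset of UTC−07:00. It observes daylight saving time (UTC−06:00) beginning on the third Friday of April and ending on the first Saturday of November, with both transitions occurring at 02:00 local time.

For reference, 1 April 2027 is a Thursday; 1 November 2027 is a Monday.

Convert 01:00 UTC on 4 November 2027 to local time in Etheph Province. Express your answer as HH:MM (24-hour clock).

1 April 2027 is a Thursday, so the first Friday is April 2 and the third is April 16.
1 November 2027 is a Monday, so the first Saturday is November 6.
At the standard offset (UTC−07:00), 01:00 UTC − 7h = 18:00 Etheph Province standard time (rolling into the previous day, 3 November 2027).
The standard-time date in Etheph Province, 3 November 2027, lies within the daylight-saving period (16 April – 6 November), so Etheph Province is on daylight time, UTC−06:00.
01:00 UTC − 6h = 19:00 local (rolling into the previous day, 3 November 2027).

19:00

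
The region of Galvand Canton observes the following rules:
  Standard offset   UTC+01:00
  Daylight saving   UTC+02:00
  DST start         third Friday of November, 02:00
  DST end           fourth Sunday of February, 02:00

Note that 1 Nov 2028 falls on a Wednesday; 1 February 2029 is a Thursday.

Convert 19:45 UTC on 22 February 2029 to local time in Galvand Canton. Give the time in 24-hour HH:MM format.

1 November 2028 is a Wednesday, so the first Friday is November 3 and the third is November 17.
1 February 2029 is a Thursday, so the first Sunday is February 4 and the fourth is February 25.
At the standard offset (UTC+01:00), 19:45 UTC + 1h = 20:45 Galvand Canton standard time.
The standard-time date in Galvand Canton, 22 February 2029, lies within the daylight-saving period (17 November 2028 – 25 February 2029), so Galvand Canton is on daylight time, UTC+02:00.
19:45 UTC + 2h = 21:45 local.

21:45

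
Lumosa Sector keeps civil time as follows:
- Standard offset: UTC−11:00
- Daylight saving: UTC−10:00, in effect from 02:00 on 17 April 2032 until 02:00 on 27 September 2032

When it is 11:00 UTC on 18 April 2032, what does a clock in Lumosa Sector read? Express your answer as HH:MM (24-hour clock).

01:00

At the standard offset (UTC−11:00), 11:00 UTC − 11h = 00:00 Lumosa Sector standard time.
Daylight saving runs 17 April – 27 September; the standard-time date in Lumosa Sector, 18 April 2032, is inside that window, so Lumosa Sector is at UTC−10:00.
11:00 UTC − 10h = 01:00 local.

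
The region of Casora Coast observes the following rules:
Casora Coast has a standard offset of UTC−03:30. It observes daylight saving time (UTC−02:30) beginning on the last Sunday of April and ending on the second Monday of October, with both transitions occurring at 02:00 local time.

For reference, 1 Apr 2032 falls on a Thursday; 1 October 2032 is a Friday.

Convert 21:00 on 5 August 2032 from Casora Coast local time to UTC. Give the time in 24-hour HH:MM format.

1 April 2032 is a Thursday, so Sundays fall on 4, 11, 18, 25; the last is April 25.
1 October 2032 is a Friday, so the first Monday is October 4 and the second is October 11.
5 August 2032 falls between 25 April and 11 October, so daylight saving is in effect and Casora Coast is at UTC−02:30.
21:00 local + 2h30m = 23:30 UTC.

23:30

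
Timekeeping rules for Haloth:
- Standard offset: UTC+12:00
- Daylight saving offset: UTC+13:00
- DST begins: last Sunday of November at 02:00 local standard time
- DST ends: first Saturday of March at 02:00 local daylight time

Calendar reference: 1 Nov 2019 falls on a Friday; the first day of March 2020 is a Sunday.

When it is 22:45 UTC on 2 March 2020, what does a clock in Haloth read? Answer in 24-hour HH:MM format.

11:45

1 November 2019 is a Friday, so Sundays fall on 3, 10, 17, 24; the last is November 24.
1 March 2020 is a Sunday, so the first Saturday is March 7.
At the standard offset (UTC+12:00), 22:45 UTC + 12h = 10:45 Haloth standard time (rolling into the next day, 3 March 2020).
The standard-time date in Haloth, 3 March 2020, falls between 24 November 2019 and 7 March 2020, so daylight saving is in effect and Haloth is at UTC+13:00.
22:45 UTC + 13h = 11:45 local (rolling into the next day, 3 March 2020).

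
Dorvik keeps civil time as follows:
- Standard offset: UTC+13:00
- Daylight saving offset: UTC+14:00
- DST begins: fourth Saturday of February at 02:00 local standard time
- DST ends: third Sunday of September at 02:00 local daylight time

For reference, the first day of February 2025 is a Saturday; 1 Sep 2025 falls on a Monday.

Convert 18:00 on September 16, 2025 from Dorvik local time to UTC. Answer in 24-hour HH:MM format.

04:00

1 February 2025 is a Saturday, so the first Saturday is February 1 and the fourth is February 22.
1 September 2025 is a Monday, so the first Sunday is September 7 and the third is September 21.
September 16, 2025 lies within the daylight-saving period (22 February – 21 September), so Dorvik is on daylight time, UTC+14:00.
18:00 local − 14h = 04:00 UTC.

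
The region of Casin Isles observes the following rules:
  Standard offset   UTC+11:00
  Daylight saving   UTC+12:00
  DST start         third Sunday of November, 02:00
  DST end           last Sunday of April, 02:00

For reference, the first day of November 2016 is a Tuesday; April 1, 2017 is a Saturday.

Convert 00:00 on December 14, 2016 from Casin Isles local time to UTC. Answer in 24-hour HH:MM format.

12:00

1 November 2016 is a Tuesday, so the first Sunday is November 6 and the third is November 20.
1 April 2017 is a Saturday, so Sundays fall on 2, 9, 16, 23, 30; the last is April 30.
December 14, 2016 falls between 20 November 2016 and 30 April 2017, so daylight saving is in effect and Casin Isles is at UTC+12:00.
00:00 local − 12h = 12:00 UTC (rolling into the previous day, 13 December 2016).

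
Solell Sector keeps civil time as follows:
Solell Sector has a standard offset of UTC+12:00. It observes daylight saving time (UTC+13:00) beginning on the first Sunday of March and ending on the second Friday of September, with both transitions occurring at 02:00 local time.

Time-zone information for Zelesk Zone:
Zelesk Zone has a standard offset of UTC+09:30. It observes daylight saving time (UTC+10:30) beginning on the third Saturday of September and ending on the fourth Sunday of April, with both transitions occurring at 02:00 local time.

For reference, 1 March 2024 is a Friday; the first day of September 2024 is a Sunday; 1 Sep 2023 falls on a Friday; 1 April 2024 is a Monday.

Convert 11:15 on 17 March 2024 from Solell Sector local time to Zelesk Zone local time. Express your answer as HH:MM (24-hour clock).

08:45

1 March 2024 is a Friday, so the first Sunday is March 3.
1 September 2024 is a Sunday, so the first Friday is September 6 and the second is September 13.
17 March 2024 falls between 3 March and 13 September, so daylight saving is in effect and Solell Sector is at UTC+13:00.
11:15 Solell Sector − 13h = 22:15 UTC (rolling into the previous day, 16 March 2024).
1 September 2023 is a Friday, so the first Saturday is September 2 and the third is September 16.
1 April 2024 is a Monday, so the first Sunday is April 7 and the fourth is April 28.
At the standard offset (UTC+09:30), 22:15 UTC + 9h30m = 07:45 Zelesk Zone standard time (rolling into the next day, 17 March 2024).
The standard-time date in Zelesk Zone, 17 March 2024, lies within the daylight-saving period (16 September 2023 – 28 April 2024), so Zelesk Zone is on daylight time, UTC+10:30.
22:15 UTC + 10h30m = 08:45 Zelesk Zone (rolling into the next day, 17 March 2024).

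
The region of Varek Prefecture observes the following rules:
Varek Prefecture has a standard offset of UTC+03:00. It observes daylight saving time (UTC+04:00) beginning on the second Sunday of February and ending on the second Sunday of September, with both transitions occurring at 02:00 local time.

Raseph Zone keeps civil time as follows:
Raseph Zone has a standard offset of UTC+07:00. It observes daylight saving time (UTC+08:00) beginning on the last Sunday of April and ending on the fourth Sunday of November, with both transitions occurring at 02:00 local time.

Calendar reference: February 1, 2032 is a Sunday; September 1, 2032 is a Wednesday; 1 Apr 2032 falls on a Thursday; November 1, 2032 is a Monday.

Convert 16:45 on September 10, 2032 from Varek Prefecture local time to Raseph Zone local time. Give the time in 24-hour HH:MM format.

1 February 2032 is a Sunday, so the first Sunday is February 1 and the second is February 8.
1 September 2032 is a Wednesday, so the first Sunday is September 5 and the second is September 12.
Daylight saving runs 8 February – 12 September; September 10, 2032 is inside that window, so Varek Prefecture is at UTC+04:00.
16:45 Varek Prefecture − 4h = 12:45 UTC.
1 April 2032 is a Thursday, so Sundays fall on 4, 11, 18, 25; the last is April 25.
1 November 2032 is a Monday, so the first Sunday is November 7 and the fourth is November 28.
At the standard offset (UTC+07:00), 12:45 UTC + 7h = 19:45 Raseph Zone standard time.
Daylight saving runs 25 April – 28 November; the standard-time date in Raseph Zone, September 10, 2032, is inside that window, so Raseph Zone is at UTC+08:00.
12:45 UTC + 8h = 20:45 Raseph Zone.

20:45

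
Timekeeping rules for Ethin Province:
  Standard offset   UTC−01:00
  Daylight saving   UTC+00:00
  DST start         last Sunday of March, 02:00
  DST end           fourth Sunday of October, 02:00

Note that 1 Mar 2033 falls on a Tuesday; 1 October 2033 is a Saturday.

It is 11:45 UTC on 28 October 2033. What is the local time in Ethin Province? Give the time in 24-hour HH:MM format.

10:45

1 March 2033 is a Tuesday, so Sundays fall on 6, 13, 20, 27; the last is March 27.
1 October 2033 is a Saturday, so the first Sunday is October 2 and the fourth is October 23.
At the standard offset (UTC−01:00), 11:45 UTC − 1h = 10:45 Ethin Province standard time.
The standard-time date in Ethin Province, 28 October 2033, does not fall between 27 March and 23 October, so daylight saving is not in effect and Ethin Province is at UTC−01:00.
11:45 UTC − 1h = 10:45 local.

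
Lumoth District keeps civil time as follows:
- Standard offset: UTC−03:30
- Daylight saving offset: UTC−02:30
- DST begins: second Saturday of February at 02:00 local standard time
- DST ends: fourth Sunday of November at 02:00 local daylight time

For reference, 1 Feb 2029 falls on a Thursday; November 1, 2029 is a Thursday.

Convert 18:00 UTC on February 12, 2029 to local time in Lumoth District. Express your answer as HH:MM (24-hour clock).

15:30

1 February 2029 is a Thursday, so the first Saturday is February 3 and the second is February 10.
1 November 2029 is a Thursday, so the first Sunday is November 4 and the fourth is November 25.
At the standard offset (UTC−03:30), 18:00 UTC − 3h30m = 14:30 Lumoth District standard time.
The standard-time date in Lumoth District, February 12, 2029, falls between 10 February and 25 November, so daylight saving is in effect and Lumoth District is at UTC−02:30.
18:00 UTC − 2h30m = 15:30 local.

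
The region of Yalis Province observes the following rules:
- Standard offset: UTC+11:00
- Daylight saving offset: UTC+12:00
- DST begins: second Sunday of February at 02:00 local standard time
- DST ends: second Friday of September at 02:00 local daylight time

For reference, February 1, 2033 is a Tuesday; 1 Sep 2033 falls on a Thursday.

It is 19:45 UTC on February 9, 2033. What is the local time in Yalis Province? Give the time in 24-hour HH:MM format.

06:45

1 February 2033 is a Tuesday, so the first Sunday is February 6 and the second is February 13.
1 September 2033 is a Thursday, so the first Friday is September 2 and the second is September 9.
At the standard offset (UTC+11:00), 19:45 UTC + 11h = 06:45 Yalis Province standard time (rolling into the next day, 10 February 2033).
The standard-time date in Yalis Province, February 10, 2033, is outside the daylight-saving period (13 February – 9 September), so Yalis Province is on standard time, UTC+11:00.
19:45 UTC + 11h = 06:45 local (rolling into the next day, 10 February 2033).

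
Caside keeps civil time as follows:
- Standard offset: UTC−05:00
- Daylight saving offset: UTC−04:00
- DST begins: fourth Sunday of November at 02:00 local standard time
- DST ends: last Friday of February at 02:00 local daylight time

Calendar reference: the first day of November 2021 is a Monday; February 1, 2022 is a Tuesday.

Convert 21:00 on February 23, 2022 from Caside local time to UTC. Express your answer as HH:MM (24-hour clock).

01:00

1 November 2021 is a Monday, so the first Sunday is November 7 and the fourth is November 28.
1 February 2022 is a Tuesday, so Fridays fall on 4, 11, 18, 25; the last is February 25.
Daylight saving runs 28 November 2021 – 25 February 2022; February 23, 2022 is inside that window, so Caside is at UTC−04:00.
21:00 local + 4h = 01:00 UTC (rolling into the next day, 24 February 2022).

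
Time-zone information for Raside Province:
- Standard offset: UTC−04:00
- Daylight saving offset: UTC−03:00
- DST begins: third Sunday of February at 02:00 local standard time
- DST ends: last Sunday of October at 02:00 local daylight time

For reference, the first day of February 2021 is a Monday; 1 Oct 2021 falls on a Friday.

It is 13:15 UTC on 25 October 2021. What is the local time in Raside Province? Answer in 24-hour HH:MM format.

1 February 2021 is a Monday, so the first Sunday is February 7 and the third is February 21.
1 October 2021 is a Friday, so Sundays fall on 3, 10, 17, 24, 31; the last is October 31.
At the standard offset (UTC−04:00), 13:15 UTC − 4h = 09:15 Raside Province standard time.
The standard-time date in Raside Province, 25 October 2021, falls between 21 February and 31 October, so daylight saving is in effect and Raside Province is at UTC−03:00.
13:15 UTC − 3h = 10:15 local.

10:15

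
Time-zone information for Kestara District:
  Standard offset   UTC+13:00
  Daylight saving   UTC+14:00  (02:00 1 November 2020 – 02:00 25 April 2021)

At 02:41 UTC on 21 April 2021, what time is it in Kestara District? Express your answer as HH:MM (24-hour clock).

16:41

At the standard offset (UTC+13:00), 02:41 UTC + 13h = 15:41 Kestara District standard time.
The standard-time date in Kestara District, 21 April 2021, lies within the daylight-saving period (1 November 2020 – 25 April 2021), so Kestara District is on daylight time, UTC+14:00.
02:41 UTC + 14h = 16:41 local.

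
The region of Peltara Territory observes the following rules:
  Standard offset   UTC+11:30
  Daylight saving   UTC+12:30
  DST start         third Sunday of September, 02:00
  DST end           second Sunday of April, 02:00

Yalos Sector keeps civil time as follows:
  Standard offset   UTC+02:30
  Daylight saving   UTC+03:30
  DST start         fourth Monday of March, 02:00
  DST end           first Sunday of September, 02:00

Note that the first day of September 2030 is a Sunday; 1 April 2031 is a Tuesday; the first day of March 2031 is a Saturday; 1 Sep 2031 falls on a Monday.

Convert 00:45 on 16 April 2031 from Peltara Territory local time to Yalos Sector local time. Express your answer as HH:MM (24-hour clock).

1 September 2030 is a Sunday, so the first Sunday is September 1 and the third is September 15.
1 April 2031 is a Tuesday, so the first Sunday is April 6 and the second is April 13.
Daylight saving runs 15 September 2030 – 13 April 2031; 16 April 2031 is outside that window, so Peltara Territory is on standard time at UTC+11:30.
00:45 Peltara Territory − 11h30m = 13:15 UTC (rolling into the previous day, 15 April 2031).
1 March 2031 is a Saturday, so the first Monday is March 3 and the fourth is March 24.
1 September 2031 is a Monday, so the first Sunday is September 7.
At the standard offset (UTC+02:30), 13:15 UTC + 2h30m = 15:45 Yalos Sector standard time.
The standard-time date in Yalos Sector, 15 April 2031, falls between 24 March and 7 September, so daylight saving is in effect and Yalos Sector is at UTC+03:30.
13:15 UTC + 3h30m = 16:45 Yalos Sector.

16:45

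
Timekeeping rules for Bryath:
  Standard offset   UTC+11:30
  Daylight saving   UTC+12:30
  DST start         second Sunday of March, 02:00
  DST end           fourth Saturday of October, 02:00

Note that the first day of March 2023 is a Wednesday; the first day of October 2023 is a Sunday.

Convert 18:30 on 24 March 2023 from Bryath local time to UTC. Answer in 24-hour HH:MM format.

06:00

1 March 2023 is a Wednesday, so the first Sunday is March 5 and the second is March 12.
1 October 2023 is a Sunday, so the first Saturday is October 7 and the fourth is October 28.
24 March 2023 falls between 12 March and 28 October, so daylight saving is in effect and Bryath is at UTC+12:30.
18:30 local − 12h30m = 06:00 UTC.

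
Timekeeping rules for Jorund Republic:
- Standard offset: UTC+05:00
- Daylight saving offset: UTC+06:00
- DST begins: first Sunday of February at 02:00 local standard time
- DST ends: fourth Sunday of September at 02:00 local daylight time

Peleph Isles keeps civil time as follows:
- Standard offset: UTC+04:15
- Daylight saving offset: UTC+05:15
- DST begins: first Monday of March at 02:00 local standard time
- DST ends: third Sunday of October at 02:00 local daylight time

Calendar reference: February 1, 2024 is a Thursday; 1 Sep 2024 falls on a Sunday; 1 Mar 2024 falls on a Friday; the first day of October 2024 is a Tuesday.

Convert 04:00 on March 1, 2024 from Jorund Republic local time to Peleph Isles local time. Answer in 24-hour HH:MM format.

1 February 2024 is a Thursday, so the first Sunday is February 4.
1 September 2024 is a Sunday, so the first Sunday is September 1 and the fourth is September 22.
March 1, 2024 lies within the daylight-saving period (4 February – 22 September), so Jorund Republic is on daylight time, UTC+06:00.
04:00 Jorund Republic − 6h = 22:00 UTC (rolling into the previous day, 29 February 2024).
1 March 2024 is a Friday, so the first Monday is March 4.
1 October 2024 is a Tuesday, so the first Sunday is October 6 and the third is October 20.
At the standard offset (UTC+04:15), 22:00 UTC + 4h15m = 02:15 Peleph Isles standard time (rolling into the next day, 1 March 2024).
The standard-time date in Peleph Isles, March 1, 2024, is outside the daylight-saving period (4 March – 20 October), so Peleph Isles is on standard time, UTC+04:15.
22:00 UTC + 4h15m = 02:15 Peleph Isles (rolling into the next day, 1 March 2024).

02:15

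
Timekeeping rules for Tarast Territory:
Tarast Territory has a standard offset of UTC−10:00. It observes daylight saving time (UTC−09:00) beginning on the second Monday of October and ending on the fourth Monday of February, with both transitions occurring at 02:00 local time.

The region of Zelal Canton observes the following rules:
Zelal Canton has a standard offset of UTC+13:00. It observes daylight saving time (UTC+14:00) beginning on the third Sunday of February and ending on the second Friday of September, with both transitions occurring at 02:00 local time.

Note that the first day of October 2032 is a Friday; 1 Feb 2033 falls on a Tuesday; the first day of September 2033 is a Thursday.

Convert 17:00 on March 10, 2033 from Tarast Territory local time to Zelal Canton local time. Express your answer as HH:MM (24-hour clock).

17:00

1 October 2032 is a Friday, so the first Monday is October 4 and the second is October 11.
1 February 2033 is a Tuesday, so the first Monday is February 7 and the fourth is February 28.
March 10, 2033 does not fall between 11 October 2032 and 28 February 2033, so daylight saving is not in effect and Tarast Territory is at UTC−10:00.
17:00 Tarast Territory + 10h = 03:00 UTC (rolling into the next day, 11 March 2033).
1 February 2033 is a Tuesday, so the first Sunday is February 6 and the third is February 20.
1 September 2033 is a Thursday, so the first Friday is September 2 and the second is September 9.
At the standard offset (UTC+13:00), 03:00 UTC + 13h = 16:00 Zelal Canton standard time.
Daylight saving runs 20 February – 9 September; the standard-time date in Zelal Canton, March 11, 2033, is inside that window, so Zelal Canton is at UTC+14:00.
03:00 UTC + 14h = 17:00 Zelal Canton.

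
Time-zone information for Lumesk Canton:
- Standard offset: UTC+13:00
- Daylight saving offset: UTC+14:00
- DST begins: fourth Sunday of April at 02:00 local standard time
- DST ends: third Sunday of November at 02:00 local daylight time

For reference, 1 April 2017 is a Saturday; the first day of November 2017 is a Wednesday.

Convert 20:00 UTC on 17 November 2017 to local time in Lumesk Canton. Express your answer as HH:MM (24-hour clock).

1 April 2017 is a Saturday, so the first Sunday is April 2 and the fourth is April 23.
1 November 2017 is a Wednesday, so the first Sunday is November 5 and the third is November 19.
At the standard offset (UTC+13:00), 20:00 UTC + 13h = 09:00 Lumesk Canton standard time (rolling into the next day, 18 November 2017).
Daylight saving runs 23 April – 19 November; the standard-time date in Lumesk Canton, 18 November 2017, is inside that window, so Lumesk Canton is at UTC+14:00.
20:00 UTC + 14h = 10:00 local (rolling into the next day, 18 November 2017).

10:00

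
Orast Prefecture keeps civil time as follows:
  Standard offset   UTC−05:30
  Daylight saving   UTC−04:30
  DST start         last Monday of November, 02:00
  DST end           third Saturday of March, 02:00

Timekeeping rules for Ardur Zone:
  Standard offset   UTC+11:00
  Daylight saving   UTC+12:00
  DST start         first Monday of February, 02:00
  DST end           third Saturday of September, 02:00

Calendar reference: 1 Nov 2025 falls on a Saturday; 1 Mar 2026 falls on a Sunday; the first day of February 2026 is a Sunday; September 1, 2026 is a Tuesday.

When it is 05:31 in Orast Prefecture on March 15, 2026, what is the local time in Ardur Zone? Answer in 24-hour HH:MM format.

22:01

1 November 2025 is a Saturday, so Mondays fall on 3, 10, 17, 24; the last is November 24.
1 March 2026 is a Sunday, so the first Saturday is March 7 and the third is March 21.
March 15, 2026 lies within the daylight-saving period (24 November 2025 – 21 March 2026), so Orast Prefecture is on daylight time, UTC−04:30.
05:31 Orast Prefecture + 4h30m = 10:01 UTC.
1 February 2026 is a Sunday, so the first Monday is February 2.
1 September 2026 is a Tuesday, so the first Saturday is September 5 and the third is September 19.
At the standard offset (UTC+11:00), 10:01 UTC + 11h = 21:01 Ardur Zone standard time.
The standard-time date in Ardur Zone, March 15, 2026, falls between 2 February and 19 September, so daylight saving is in effect and Ardur Zone is at UTC+12:00.
10:01 UTC + 12h = 22:01 Ardur Zone.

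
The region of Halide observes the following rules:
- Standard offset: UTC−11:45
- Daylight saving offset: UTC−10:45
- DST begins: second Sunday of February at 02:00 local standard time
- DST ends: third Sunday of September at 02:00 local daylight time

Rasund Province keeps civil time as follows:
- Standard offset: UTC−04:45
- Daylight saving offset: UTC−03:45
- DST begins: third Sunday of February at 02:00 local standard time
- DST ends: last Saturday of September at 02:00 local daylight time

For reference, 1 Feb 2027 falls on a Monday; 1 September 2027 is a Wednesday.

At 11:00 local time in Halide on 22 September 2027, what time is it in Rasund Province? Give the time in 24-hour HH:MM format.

19:00

1 February 2027 is a Monday, so the first Sunday is February 7 and the second is February 14.
1 September 2027 is a Wednesday, so the first Sunday is September 5 and the third is September 19.
22 September 2027 does not fall between 14 February and 19 September, so daylight saving is not in effect and Halide is at UTC−11:45.
11:00 Halide + 11h45m = 22:45 UTC.
1 February 2027 is a Monday, so the first Sunday is February 7 and the third is February 21.
1 September 2027 is a Wednesday, so Saturdays fall on 4, 11, 18, 25; the last is September 25.
At the standard offset (UTC−04:45), 22:45 UTC − 4h45m = 18:00 Rasund Province standard time.
The standard-time date in Rasund Province, 22 September 2027, falls between 21 February and 25 September, so daylight saving is in effect and Rasund Province is at UTC−03:45.
22:45 UTC − 3h45m = 19:00 Rasund Province.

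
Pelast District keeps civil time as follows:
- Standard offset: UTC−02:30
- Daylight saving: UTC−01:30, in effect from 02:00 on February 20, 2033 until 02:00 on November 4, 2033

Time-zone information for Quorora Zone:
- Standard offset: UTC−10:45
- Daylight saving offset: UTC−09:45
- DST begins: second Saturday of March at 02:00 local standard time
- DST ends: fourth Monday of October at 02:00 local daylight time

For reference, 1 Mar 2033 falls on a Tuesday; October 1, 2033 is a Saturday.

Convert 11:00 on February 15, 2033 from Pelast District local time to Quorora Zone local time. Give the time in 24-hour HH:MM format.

Daylight saving runs 20 February – 4 November; February 15, 2033 is outside that window, so Pelast District is on standard time at UTC−02:30.
11:00 Pelast District + 2h30m = 13:30 UTC.
1 March 2033 is a Tuesday, so the first Saturday is March 5 and the second is March 12.
1 October 2033 is a Saturday, so the first Monday is October 3 and the fourth is October 24.
At the standard offset (UTC−10:45), 13:30 UTC − 10h45m = 02:45 Quorora Zone standard time.
Daylight saving runs 12 March – 24 October; the standard-time date in Quorora Zone, February 15, 2033, is outside that window, so Quorora Zone is on standard time at UTC−10:45.
13:30 UTC − 10h45m = 02:45 Quorora Zone.

02:45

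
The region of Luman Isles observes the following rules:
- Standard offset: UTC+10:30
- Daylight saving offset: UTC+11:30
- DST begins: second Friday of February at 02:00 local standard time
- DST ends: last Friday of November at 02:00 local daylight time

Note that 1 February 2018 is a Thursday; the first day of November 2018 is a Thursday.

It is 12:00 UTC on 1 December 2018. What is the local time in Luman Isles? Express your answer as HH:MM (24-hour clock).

22:30

1 February 2018 is a Thursday, so the first Friday is February 2 and the second is February 9.
1 November 2018 is a Thursday, so Fridays fall on 2, 9, 16, 23, 30; the last is November 30.
At the standard offset (UTC+10:30), 12:00 UTC + 10h30m = 22:30 Luman Isles standard time.
Daylight saving runs 9 February – 30 November; the standard-time date in Luman Isles, 1 December 2018, is outside that window, so Luman Isles is on standard time at UTC+10:30.
12:00 UTC + 10h30m = 22:30 local.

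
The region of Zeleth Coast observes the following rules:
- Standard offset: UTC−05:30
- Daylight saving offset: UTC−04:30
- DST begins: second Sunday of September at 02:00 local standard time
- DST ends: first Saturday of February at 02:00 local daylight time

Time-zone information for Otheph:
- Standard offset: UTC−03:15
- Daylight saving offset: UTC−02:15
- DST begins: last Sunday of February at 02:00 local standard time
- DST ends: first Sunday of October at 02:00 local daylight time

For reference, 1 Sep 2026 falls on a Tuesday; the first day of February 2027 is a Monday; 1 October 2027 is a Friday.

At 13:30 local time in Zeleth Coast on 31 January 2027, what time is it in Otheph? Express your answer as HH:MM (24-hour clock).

14:45

1 September 2026 is a Tuesday, so the first Sunday is September 6 and the second is September 13.
1 February 2027 is a Monday, so the first Saturday is February 6.
Daylight saving runs 13 September 2026 – 6 February 2027; 31 January 2027 is inside that window, so Zeleth Coast is at UTC−04:30.
13:30 Zeleth Coast + 4h30m = 18:00 UTC.
1 February 2027 is a Monday, so Sundays fall on 7, 14, 21, 28; the last is February 28.
1 October 2027 is a Friday, so the first Sunday is October 3.
At the standard offset (UTC−03:15), 18:00 UTC − 3h15m = 14:45 Otheph standard time.
The standard-time date in Otheph, 31 January 2027, is outside the daylight-saving period (28 February – 3 October), so Otheph is on standard time, UTC−03:15.
18:00 UTC − 3h15m = 14:45 Otheph.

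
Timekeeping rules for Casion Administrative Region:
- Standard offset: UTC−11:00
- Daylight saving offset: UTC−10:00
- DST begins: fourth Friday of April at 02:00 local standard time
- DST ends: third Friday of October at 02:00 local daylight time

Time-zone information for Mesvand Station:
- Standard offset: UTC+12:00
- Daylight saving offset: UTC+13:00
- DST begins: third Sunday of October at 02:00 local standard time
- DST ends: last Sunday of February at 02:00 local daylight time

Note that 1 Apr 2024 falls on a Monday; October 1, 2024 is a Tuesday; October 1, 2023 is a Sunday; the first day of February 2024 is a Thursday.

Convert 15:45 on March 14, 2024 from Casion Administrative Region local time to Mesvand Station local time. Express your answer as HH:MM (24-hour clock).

14:45

1 April 2024 is a Monday, so the first Friday is April 5 and the fourth is April 26.
1 October 2024 is a Tuesday, so the first Friday is October 4 and the third is October 18.
Daylight saving runs 26 April – 18 October; March 14, 2024 is outside that window, so Casion Administrative Region is on standard time at UTC−11:00.
15:45 Casion Administrative Region + 11h = 02:45 UTC (rolling into the next day, 15 March 2024).
1 October 2023 is a Sunday, so the first Sunday is October 1 and the third is October 15.
1 February 2024 is a Thursday, so Sundays fall on 4, 11, 18, 25; the last is February 25.
At the standard offset (UTC+12:00), 02:45 UTC + 12h = 14:45 Mesvand Station standard time.
The standard-time date in Mesvand Station, March 15, 2024, does not fall between 15 October 2023 and 25 February 2024, so daylight saving is not in effect and Mesvand Station is at UTC+12:00.
02:45 UTC + 12h = 14:45 Mesvand Station.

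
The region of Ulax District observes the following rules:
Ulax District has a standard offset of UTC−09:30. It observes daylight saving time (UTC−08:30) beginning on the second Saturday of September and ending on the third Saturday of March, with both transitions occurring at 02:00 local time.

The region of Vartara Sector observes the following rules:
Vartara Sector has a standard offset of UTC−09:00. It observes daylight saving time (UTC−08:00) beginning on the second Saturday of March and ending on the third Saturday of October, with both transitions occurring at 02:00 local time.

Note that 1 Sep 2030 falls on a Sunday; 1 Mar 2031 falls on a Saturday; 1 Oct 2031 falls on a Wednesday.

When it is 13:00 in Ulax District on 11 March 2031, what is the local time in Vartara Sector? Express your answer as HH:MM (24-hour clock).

13:30

1 September 2030 is a Sunday, so the first Saturday is September 7 and the second is September 14.
1 March 2031 is a Saturday, so the first Saturday is March 1 and the third is March 15.
11 March 2031 lies within the daylight-saving period (14 September 2030 – 15 March 2031), so Ulax District is on daylight time, UTC−08:30.
13:00 Ulax District + 8h30m = 21:30 UTC.
1 March 2031 is a Saturday, so the first Saturday is March 1 and the second is March 8.
1 October 2031 is a Wednesday, so the first Saturday is October 4 and the third is October 18.
At the standard offset (UTC−09:00), 21:30 UTC − 9h = 12:30 Vartara Sector standard time.
Daylight saving runs 8 March – 18 October; the standard-time date in Vartara Sector, 11 March 2031, is inside that window, so Vartara Sector is at UTC−08:00.
21:30 UTC − 8h = 13:30 Vartara Sector.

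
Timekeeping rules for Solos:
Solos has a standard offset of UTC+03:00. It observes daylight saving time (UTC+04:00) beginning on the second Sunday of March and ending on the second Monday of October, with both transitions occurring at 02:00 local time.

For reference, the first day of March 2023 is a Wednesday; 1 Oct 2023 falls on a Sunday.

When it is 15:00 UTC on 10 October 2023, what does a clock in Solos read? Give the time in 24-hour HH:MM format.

18:00

1 March 2023 is a Wednesday, so the first Sunday is March 5 and the second is March 12.
1 October 2023 is a Sunday, so the first Monday is October 2 and the second is October 9.
At the standard offset (UTC+03:00), 15:00 UTC + 3h = 18:00 Solos standard time.
The standard-time date in Solos, 10 October 2023, is outside the daylight-saving period (12 March – 9 October), so Solos is on standard time, UTC+03:00.
15:00 UTC + 3h = 18:00 local.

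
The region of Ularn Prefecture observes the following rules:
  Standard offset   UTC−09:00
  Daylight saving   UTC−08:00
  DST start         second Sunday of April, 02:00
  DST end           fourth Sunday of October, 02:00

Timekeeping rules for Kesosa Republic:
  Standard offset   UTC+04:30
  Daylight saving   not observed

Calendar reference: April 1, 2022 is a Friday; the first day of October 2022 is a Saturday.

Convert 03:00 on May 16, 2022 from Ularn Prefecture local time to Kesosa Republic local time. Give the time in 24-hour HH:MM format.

15:30

1 April 2022 is a Friday, so the first Sunday is April 3 and the second is April 10.
1 October 2022 is a Saturday, so the first Sunday is October 2 and the fourth is October 23.
Daylight saving runs 10 April – 23 October; May 16, 2022 is inside that window, so Ularn Prefecture is at UTC−08:00.
03:00 Ularn Prefecture + 8h = 11:00 UTC.
Kesosa Republic stays on UTC+04:30 all year.
11:00 UTC + 4h30m = 15:30 Kesosa Republic.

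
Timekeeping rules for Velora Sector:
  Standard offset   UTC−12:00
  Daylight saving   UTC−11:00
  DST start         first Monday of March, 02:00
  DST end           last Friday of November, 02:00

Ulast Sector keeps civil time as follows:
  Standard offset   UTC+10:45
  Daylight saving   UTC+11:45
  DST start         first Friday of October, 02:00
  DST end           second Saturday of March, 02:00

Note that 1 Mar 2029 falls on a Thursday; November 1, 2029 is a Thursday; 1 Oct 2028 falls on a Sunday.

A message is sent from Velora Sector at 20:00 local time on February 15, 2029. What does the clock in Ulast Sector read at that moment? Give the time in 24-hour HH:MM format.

1 March 2029 is a Thursday, so the first Monday is March 5.
1 November 2029 is a Thursday, so Fridays fall on 2, 9, 16, 23, 30; the last is November 30.
Daylight saving runs 5 March – 30 November; February 15, 2029 is outside that window, so Velora Sector is on standard time at UTC−12:00.
20:00 Velora Sector + 12h = 08:00 UTC (rolling into the next day, 16 February 2029).
1 October 2028 is a Sunday, so the first Friday is October 6.
1 March 2029 is a Thursday, so the first Saturday is March 3 and the second is March 10.
At the standard offset (UTC+10:45), 08:00 UTC + 10h45m = 18:45 Ulast Sector standard time.
Daylight saving runs 6 October 2028 – 10 March 2029; the standard-time date in Ulast Sector, February 16, 2029, is inside that window, so Ulast Sector is at UTC+11:45.
08:00 UTC + 11h45m = 19:45 Ulast Sector.

19:45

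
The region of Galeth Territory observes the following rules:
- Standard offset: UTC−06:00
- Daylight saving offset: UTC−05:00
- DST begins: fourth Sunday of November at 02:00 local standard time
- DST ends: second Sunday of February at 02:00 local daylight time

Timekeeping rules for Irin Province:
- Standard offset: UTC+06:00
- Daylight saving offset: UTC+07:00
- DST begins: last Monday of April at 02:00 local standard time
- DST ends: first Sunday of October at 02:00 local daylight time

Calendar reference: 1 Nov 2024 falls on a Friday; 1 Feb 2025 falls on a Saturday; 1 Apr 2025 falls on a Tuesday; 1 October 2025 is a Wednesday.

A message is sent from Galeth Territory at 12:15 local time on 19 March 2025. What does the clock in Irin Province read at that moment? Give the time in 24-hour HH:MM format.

1 November 2024 is a Friday, so the first Sunday is November 3 and the fourth is November 24.
1 February 2025 is a Saturday, so the first Sunday is February 2 and the second is February 9.
19 March 2025 does not fall between 24 November 2024 and 9 February 2025, so daylight saving is not in effect and Galeth Territory is at UTC−06:00.
12:15 Galeth Territory + 6h = 18:15 UTC.
1 April 2025 is a Tuesday, so Mondays fall on 7, 14, 21, 28; the last is April 28.
1 October 2025 is a Wednesday, so the first Sunday is October 5.
At the standard offset (UTC+06:00), 18:15 UTC + 6h = 00:15 Irin Province standard time (rolling into the next day, 20 March 2025).
Daylight saving runs 28 April – 5 October; the standard-time date in Irin Province, 20 March 2025, is outside that window, so Irin Province is on standard time at UTC+06:00.
18:15 UTC + 6h = 00:15 Irin Province (rolling into the next day, 20 March 2025).

00:15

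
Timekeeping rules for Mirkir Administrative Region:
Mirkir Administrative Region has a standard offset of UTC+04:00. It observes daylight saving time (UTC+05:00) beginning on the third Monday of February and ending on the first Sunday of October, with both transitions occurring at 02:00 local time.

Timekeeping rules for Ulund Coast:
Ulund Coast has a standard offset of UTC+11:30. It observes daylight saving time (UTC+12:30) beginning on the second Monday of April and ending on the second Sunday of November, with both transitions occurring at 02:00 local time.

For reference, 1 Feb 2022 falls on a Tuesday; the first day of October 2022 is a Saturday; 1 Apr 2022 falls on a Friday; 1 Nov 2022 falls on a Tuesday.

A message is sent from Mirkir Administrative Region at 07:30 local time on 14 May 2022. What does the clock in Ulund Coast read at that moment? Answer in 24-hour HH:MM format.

15:00

1 February 2022 is a Tuesday, so the first Monday is February 7 and the third is February 21.
1 October 2022 is a Saturday, so the first Sunday is October 2.
14 May 2022 falls between 21 February and 2 October, so daylight saving is in effect and Mirkir Administrative Region is at UTC+05:00.
07:30 Mirkir Administrative Region − 5h = 02:30 UTC.
1 April 2022 is a Friday, so the first Monday is April 4 and the second is April 11.
1 November 2022 is a Tuesday, so the first Sunday is November 6 and the second is November 13.
At the standard offset (UTC+11:30), 02:30 UTC + 11h30m = 14:00 Ulund Coast standard time.
The standard-time date in Ulund Coast, 14 May 2022, lies within the daylight-saving period (11 April – 13 November), so Ulund Coast is on daylight time, UTC+12:30.
02:30 UTC + 12h30m = 15:00 Ulund Coast.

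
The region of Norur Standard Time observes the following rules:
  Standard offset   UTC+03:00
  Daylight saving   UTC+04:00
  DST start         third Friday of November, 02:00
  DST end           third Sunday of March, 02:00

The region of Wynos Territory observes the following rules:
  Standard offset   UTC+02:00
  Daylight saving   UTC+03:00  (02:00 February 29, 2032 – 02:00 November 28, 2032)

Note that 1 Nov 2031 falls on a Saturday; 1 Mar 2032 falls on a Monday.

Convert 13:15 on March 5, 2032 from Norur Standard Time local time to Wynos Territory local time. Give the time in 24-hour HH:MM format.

12:15

1 November 2031 is a Saturday, so the first Friday is November 7 and the third is November 21.
1 March 2032 is a Monday, so the first Sunday is March 7 and the third is March 21.
Daylight saving runs 21 November 2031 – 21 March 2032; March 5, 2032 is inside that window, so Norur Standard Time is at UTC+04:00.
13:15 Norur Standard Time − 4h = 09:15 UTC.
At the standard offset (UTC+02:00), 09:15 UTC + 2h = 11:15 Wynos Territory standard time.
The standard-time date in Wynos Territory, March 5, 2032, falls between 29 February and 28 November, so daylight saving is in effect and Wynos Territory is at UTC+03:00.
09:15 UTC + 3h = 12:15 Wynos Territory.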